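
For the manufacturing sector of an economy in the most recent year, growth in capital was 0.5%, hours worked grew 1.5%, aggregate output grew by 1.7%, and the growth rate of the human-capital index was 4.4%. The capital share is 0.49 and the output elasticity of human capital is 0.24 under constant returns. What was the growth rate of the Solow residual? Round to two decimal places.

-0.01%

Labor's share = 1 − 0.49 − 0.24 = 0.27.
Capital: 0.49 × 0.5 = 0.245 pp.
The human-capital index: 0.24 × 4.4 = 1.056 pp.
Hours worked: 0.27 × 1.5 = 0.405 pp.
TFP growth = 1.7 − 1.706 = -0.006%.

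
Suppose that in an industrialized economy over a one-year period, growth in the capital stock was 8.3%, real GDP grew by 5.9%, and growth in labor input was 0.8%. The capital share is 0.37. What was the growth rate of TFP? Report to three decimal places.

Labor's share = 1 − 0.37 = 0.63.
The capital stock: 0.37 × 8.3 = 3.071 pp.
Labor input: 0.63 × 0.8 = 0.504 pp.
TFP growth = 5.9 − 3.575 = 2.325%.

2.325%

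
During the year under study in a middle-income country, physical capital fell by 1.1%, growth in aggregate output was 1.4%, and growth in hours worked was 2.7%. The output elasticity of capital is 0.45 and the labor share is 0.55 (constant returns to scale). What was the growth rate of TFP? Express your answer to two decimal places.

TFP growth was 0.41%.

Labor's share = 1 − 0.45 = 0.55.
Physical capital: 0.45 × (-1.1) = -0.495 pp.
Hours worked: 0.55 × 2.7 = 1.485 pp.
TFP growth = 1.4 − 0.99 = 0.41%.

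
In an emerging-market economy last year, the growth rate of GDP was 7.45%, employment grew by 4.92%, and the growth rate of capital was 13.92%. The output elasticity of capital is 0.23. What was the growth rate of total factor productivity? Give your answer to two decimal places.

0.46%

Labor's share = 1 − 0.23 = 0.77.
Capital: 0.23 × 13.92 = 3.2016 pp.
Employment: 0.77 × 4.92 = 3.7884 pp.
TFP growth = 7.45 − 6.99 = 0.46%.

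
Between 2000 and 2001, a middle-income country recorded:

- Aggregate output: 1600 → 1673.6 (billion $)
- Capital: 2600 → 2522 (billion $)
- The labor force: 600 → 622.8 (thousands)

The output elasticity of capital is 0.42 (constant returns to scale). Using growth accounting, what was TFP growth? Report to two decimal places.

Aggregate output growth = (1673.6 − 1600) / 1600 = 4.6%.
Capital growth = (2522 − 2600) / 2600 = -3%.
The labor force growth = (622.8 − 600) / 600 = 3.8%.
Labor's share = 1 − 0.42 = 0.58.
Capital: 0.42 × (-3) = -1.26 pp.
The labor force: 0.58 × 3.8 = 2.204 pp.
TFP growth = 4.6 − 0.944 = 3.656%.

3.66%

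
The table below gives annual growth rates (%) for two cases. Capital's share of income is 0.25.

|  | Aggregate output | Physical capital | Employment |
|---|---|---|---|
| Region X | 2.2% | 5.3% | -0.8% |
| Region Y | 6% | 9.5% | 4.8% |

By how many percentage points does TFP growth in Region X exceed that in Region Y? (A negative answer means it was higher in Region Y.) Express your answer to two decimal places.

1.45 percentage points

Labor's share = 1 − 0.25 = 0.75.
Region X: TFP = 2.2 − 1.325 + 0.6 = 1.475%.
Region Y: TFP = 6 − 2.375 − 3.6 = 0.025%.
Difference = 1.475 − (0.025) = 1.45 pp.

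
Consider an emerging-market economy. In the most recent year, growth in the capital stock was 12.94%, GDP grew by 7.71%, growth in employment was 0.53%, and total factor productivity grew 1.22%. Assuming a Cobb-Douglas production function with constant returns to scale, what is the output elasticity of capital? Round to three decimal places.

gY = gA + α·gK + (1−α)·gL, so gY − gA − gL = α(gK − gL).
7.71 − 1.22 − 0.53 = α × (12.94 − 0.53).
5.96 = 12.41 α, so α = 0.48026.

α = 0.480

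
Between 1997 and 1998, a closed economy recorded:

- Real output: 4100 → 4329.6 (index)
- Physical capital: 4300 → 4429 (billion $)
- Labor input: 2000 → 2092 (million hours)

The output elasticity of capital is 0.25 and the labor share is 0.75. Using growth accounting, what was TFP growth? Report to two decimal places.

Real output growth = (4329.6 − 4100) / 4100 = 5.6%.
Physical capital growth = (4429 − 4300) / 4300 = 3%.
Labor input growth = (2092 − 2000) / 2000 = 4.6%.
Labor's share = 1 − 0.25 = 0.75.
Physical capital: 0.25 × 3 = 0.75 pp.
Labor input: 0.75 × 4.6 = 3.45 pp.
TFP growth = 5.6 − 4.2 = 1.4%.

TFP grew 1.40%.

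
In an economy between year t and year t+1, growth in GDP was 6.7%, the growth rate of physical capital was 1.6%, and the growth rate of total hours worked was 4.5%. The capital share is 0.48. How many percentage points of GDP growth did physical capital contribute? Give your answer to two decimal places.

Contribution = share × growth = 0.48 × 1.6 = 0.768 pp.

0.77 percentage points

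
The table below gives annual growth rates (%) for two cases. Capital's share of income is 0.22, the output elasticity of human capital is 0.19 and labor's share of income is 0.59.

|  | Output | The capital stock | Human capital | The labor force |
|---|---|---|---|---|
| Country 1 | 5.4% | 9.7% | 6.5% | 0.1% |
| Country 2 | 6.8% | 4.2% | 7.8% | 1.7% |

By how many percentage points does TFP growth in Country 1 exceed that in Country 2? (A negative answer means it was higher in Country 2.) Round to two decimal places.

Labor's share = 1 − 0.22 − 0.19 = 0.59.
Country 1: TFP = 5.4 − 2.134 − 1.235 − 0.059 = 1.972%.
Country 2: TFP = 6.8 − 0.924 − 1.482 − 1.003 = 3.391%.
Difference = 1.972 − (3.391) = -1.419 pp.

-1.42 percentage points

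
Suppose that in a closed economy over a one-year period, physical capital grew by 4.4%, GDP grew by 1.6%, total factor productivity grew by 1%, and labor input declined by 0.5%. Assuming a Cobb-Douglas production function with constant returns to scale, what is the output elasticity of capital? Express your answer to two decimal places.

0.22

gY = gA + α·gK + (1−α)·gL, so gY − gA − gL = α(gK − gL).
1.6 − 1 + 0.5 = α × (4.4 − (-0.5)).
1.1 = 4.9 α, so α = 0.2245.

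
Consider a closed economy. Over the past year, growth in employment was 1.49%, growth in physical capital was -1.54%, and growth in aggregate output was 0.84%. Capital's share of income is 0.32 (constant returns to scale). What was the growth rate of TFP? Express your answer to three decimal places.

0.320%

Labor's share = 1 − 0.32 = 0.68.
Physical capital: 0.32 × (-1.54) = -0.4928 pp.
Employment: 0.68 × 1.49 = 1.0132 pp.
TFP growth = 0.84 − 0.5204 = 0.3196%.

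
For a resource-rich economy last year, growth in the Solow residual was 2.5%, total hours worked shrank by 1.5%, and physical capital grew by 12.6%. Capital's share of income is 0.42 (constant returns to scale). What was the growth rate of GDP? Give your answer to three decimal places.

6.922%

Labor's share = 1 − 0.42 = 0.58.
Physical capital: 0.42 × 12.6 = 5.292 pp.
Total hours worked: 0.58 × (-1.5) = -0.87 pp.
Output growth = 2.5 + 4.422 = 6.922%.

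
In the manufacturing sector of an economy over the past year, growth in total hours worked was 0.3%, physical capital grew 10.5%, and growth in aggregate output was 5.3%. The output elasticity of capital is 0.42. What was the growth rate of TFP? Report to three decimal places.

Labor's share = 1 − 0.42 = 0.58.
Physical capital: 0.42 × 10.5 = 4.41 pp.
Total hours worked: 0.58 × 0.3 = 0.174 pp.
TFP growth = 5.3 − 4.584 = 0.716%.

TFP growth was 0.716%.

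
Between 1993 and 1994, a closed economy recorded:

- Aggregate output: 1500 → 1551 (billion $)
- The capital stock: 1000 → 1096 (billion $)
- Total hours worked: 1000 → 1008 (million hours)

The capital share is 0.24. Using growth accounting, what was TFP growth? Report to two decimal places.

Aggregate output growth = (1551 − 1500) / 1500 = 3.4%.
The capital stock growth = (1096 − 1000) / 1000 = 9.6%.
Total hours worked growth = (1008 − 1000) / 1000 = 0.8%.
Labor's share = 1 − 0.24 = 0.76.
The capital stock: 0.24 × 9.6 = 2.304 pp.
Total hours worked: 0.76 × 0.8 = 0.608 pp.
TFP growth = 3.4 − 2.912 = 0.488%.

0.49%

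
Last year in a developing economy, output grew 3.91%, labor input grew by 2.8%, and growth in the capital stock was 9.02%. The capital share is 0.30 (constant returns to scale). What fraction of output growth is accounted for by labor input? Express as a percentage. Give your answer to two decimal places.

Labor's share = 1 − 0.3 = 0.7.
Labor input contributed 0.7 × 2.8 = 1.96 pp.
Share of growth = 1.96 / 3.91 × 100 = 50.1279%.

50.13%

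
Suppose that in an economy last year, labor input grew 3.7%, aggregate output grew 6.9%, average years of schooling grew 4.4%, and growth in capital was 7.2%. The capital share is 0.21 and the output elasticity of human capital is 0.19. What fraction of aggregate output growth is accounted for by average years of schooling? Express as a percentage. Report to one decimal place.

12.1%

Average years of schooling contributed 0.19 × 4.4 = 0.836 pp.
Share of growth = 0.836 / 6.9 × 100 = 12.116%.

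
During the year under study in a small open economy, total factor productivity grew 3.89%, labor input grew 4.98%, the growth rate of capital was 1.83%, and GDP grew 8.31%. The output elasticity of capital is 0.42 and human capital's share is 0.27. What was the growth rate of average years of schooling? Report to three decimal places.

Average years of schooling growth was 7.806%.

Labor's share = 1 − 0.42 − 0.27 = 0.31.
gY = gA + 0.42×1.83 + 0.31×4.98 + 0.27×g.
0.27×g = 8.31 − 3.89 − 2.3124 = 2.1076.
g = 2.1076 / 0.27 = 7.80593%.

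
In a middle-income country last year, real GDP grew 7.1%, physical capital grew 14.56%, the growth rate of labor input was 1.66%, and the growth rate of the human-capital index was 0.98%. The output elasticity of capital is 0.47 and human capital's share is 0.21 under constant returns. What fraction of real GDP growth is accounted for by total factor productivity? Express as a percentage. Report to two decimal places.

Labor's share = 1 − 0.47 − 0.21 = 0.32.
Physical capital: 0.47 × 14.56 = 6.8432 pp.
The human-capital index: 0.21 × 0.98 = 0.2058 pp.
Labor input: 0.32 × 1.66 = 0.5312 pp.
TFP growth = 7.1 − 7.5802 = -0.4802%.
TFP share of growth = -0.4802 / 7.1 × 100 = -6.7634%.

-6.76%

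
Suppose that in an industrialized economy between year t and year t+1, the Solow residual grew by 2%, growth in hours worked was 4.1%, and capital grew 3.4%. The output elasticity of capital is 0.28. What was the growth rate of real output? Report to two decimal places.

Labor's share = 1 − 0.28 = 0.72.
Capital: 0.28 × 3.4 = 0.952 pp.
Hours worked: 0.72 × 4.1 = 2.952 pp.
Output growth = 2 + 3.904 = 5.904%.

5.90%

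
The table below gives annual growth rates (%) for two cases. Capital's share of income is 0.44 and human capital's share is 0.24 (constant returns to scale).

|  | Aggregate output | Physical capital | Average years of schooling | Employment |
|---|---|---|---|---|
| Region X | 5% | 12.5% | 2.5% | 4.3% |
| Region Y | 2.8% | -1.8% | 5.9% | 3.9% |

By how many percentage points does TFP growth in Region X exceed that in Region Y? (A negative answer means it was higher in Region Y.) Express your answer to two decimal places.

Labor's share = 1 − 0.44 − 0.24 = 0.32.
Region X: TFP = 5 − 5.5 − 0.6 − 1.376 = -2.476%.
Region Y: TFP = 2.8 + 0.792 − 1.416 − 1.248 = 0.928%.
Difference = -2.476 − (0.928) = -3.404 pp.

-3.40 percentage points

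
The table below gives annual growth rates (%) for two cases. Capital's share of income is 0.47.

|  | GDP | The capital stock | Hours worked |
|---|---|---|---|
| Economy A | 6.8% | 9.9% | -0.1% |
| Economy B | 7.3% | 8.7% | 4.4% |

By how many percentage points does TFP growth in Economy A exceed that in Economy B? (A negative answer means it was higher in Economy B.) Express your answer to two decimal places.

1.32 percentage points

Labor's share = 1 − 0.47 = 0.53.
Economy A: TFP = 6.8 − 4.653 + 0.053 = 2.2%.
Economy B: TFP = 7.3 − 4.089 − 2.332 = 0.879%.
Difference = 2.2 − (0.879) = 1.321 pp.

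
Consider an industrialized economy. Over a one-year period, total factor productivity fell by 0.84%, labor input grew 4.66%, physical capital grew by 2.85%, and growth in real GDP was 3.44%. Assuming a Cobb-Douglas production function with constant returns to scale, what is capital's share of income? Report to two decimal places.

gY = gA + α·gK + (1−α)·gL, so gY − gA − gL = α(gK − gL).
3.44 + 0.84 − 4.66 = α × (2.85 − 4.66).
-0.38 = -1.81 α, so α = 0.2099.

Capital's share of income is 0.21.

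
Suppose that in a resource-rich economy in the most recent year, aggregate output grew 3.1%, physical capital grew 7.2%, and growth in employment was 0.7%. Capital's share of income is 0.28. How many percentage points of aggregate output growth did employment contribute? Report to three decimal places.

0.504

Labor's share = 1 − 0.28 = 0.72.
Contribution = share × growth = 0.72 × 0.7 = 0.504 pp.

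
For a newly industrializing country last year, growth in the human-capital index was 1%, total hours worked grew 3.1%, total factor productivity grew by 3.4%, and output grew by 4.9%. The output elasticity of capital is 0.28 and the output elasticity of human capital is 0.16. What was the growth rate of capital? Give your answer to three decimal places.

Labor's share = 1 − 0.28 − 0.16 = 0.56.
gY = gA + 0.16×1 + 0.56×3.1 + 0.28×g.
0.28×g = 4.9 − 3.4 − 1.896 = -0.396.
g = -0.396 / 0.28 = -1.41429%.

-1.414%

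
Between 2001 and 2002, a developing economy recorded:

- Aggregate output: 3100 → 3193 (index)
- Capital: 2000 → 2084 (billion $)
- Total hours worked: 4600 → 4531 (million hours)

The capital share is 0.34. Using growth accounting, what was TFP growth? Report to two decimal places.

TFP grew 2.56%.

Aggregate output growth = (3193 − 3100) / 3100 = 3%.
Capital growth = (2084 − 2000) / 2000 = 4.2%.
Total hours worked growth = (4531 − 4600) / 4600 = -1.5%.
Labor's share = 1 − 0.34 = 0.66.
Capital: 0.34 × 4.2 = 1.428 pp.
Total hours worked: 0.66 × (-1.5) = -0.99 pp.
TFP growth = 3 − 0.438 = 2.562%.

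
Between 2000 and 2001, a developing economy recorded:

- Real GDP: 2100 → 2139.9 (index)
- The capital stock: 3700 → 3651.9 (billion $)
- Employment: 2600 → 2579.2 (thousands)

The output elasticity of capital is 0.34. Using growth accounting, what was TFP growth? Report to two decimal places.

TFP growth was 2.87%.

Real GDP growth = (2139.9 − 2100) / 2100 = 1.9%.
The capital stock growth = (3651.9 − 3700) / 3700 = -1.3%.
Employment growth = (2579.2 − 2600) / 2600 = -0.8%.
Labor's share = 1 − 0.34 = 0.66.
The capital stock: 0.34 × (-1.3) = -0.442 pp.
Employment: 0.66 × (-0.8) = -0.528 pp.
TFP growth = 1.9 + 0.97 = 2.87%.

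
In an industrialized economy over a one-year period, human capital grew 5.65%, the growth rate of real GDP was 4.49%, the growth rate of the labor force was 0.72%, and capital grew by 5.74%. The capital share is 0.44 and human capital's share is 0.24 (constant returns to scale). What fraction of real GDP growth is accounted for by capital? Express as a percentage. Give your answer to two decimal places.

Capital accounted for 56.25% of growth.

Capital contributed 0.44 × 5.74 = 2.5256 pp.
Share of growth = 2.5256 / 4.49 × 100 = 56.2494%.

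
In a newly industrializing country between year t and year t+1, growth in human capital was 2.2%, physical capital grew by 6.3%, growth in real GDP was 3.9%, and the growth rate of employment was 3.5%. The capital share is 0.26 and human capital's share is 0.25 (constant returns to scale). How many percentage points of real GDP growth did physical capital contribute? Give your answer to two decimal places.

Contribution = share × growth = 0.26 × 6.3 = 1.638 pp.

1.64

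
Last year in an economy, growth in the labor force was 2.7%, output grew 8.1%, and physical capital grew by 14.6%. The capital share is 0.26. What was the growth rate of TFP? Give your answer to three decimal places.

2.306%

Labor's share = 1 − 0.26 = 0.74.
Physical capital: 0.26 × 14.6 = 3.796 pp.
The labor force: 0.74 × 2.7 = 1.998 pp.
TFP growth = 8.1 − 5.794 = 2.306%.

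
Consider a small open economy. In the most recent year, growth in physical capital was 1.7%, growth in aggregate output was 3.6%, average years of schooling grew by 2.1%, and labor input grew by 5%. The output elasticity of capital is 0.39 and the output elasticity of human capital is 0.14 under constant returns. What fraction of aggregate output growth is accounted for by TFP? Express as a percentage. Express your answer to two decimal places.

8.14%

Labor's share = 1 − 0.39 − 0.14 = 0.47.
Physical capital: 0.39 × 1.7 = 0.663 pp.
Average years of schooling: 0.14 × 2.1 = 0.294 pp.
Labor input: 0.47 × 5 = 2.35 pp.
TFP growth = 3.6 − 3.307 = 0.293%.
TFP share of growth = 0.293 / 3.6 × 100 = 8.1389%.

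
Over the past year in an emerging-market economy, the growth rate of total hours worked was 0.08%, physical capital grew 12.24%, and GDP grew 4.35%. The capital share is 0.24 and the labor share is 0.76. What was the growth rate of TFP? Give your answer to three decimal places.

TFP grew 1.352%.

Labor's share = 1 − 0.24 = 0.76.
Physical capital: 0.24 × 12.24 = 2.9376 pp.
Total hours worked: 0.76 × 0.08 = 0.0608 pp.
TFP growth = 4.35 − 2.9984 = 1.3516%.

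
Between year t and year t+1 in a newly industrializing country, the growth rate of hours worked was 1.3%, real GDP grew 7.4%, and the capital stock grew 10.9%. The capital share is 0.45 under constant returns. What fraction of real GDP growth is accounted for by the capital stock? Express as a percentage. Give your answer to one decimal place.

The capital stock contributed 0.45 × 10.9 = 4.905 pp.
Share of growth = 4.905 / 7.4 × 100 = 66.284%.

66.3%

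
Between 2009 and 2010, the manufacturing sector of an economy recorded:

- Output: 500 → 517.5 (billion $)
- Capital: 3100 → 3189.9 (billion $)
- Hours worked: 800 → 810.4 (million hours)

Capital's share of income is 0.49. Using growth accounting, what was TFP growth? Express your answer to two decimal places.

TFP grew 1.42%.

Output growth = (517.5 − 500) / 500 = 3.5%.
Capital growth = (3189.9 − 3100) / 3100 = 2.9%.
Hours worked growth = (810.4 − 800) / 800 = 1.3%.
Labor's share = 1 − 0.49 = 0.51.
Capital: 0.49 × 2.9 = 1.421 pp.
Hours worked: 0.51 × 1.3 = 0.663 pp.
TFP growth = 3.5 − 2.084 = 1.416%.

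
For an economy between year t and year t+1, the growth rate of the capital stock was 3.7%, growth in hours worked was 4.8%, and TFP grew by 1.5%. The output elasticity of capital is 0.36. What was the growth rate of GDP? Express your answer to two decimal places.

GDP growth was 5.90%.

Labor's share = 1 − 0.36 = 0.64.
The capital stock: 0.36 × 3.7 = 1.332 pp.
Hours worked: 0.64 × 4.8 = 3.072 pp.
Output growth = 1.5 + 4.404 = 5.904%.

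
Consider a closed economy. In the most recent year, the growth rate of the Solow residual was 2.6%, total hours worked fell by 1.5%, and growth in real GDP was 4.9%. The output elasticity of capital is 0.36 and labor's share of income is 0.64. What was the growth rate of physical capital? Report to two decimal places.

Labor's share = 1 − 0.36 = 0.64.
gY = gA + 0.64×(-1.5) + 0.36×g.
0.36×g = 4.9 − 2.6 + 0.96 = 3.26.
g = 3.26 / 0.36 = 9.0556%.

Physical capital growth was 9.06%.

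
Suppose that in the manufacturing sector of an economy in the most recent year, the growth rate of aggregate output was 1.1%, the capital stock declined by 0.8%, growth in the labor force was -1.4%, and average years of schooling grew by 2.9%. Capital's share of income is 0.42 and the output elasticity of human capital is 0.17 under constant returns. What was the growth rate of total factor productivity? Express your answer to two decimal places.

Total factor productivity grew 1.52%.

Labor's share = 1 − 0.42 − 0.17 = 0.41.
The capital stock: 0.42 × (-0.8) = -0.336 pp.
Average years of schooling: 0.17 × 2.9 = 0.493 pp.
The labor force: 0.41 × (-1.4) = -0.574 pp.
TFP growth = 1.1 + 0.417 = 1.517%.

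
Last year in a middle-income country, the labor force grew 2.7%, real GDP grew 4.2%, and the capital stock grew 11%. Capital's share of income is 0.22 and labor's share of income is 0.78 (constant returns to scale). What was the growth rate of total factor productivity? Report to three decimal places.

-0.326%

Labor's share = 1 − 0.22 = 0.78.
The capital stock: 0.22 × 11 = 2.42 pp.
The labor force: 0.78 × 2.7 = 2.106 pp.
TFP growth = 4.2 − 4.526 = -0.326%.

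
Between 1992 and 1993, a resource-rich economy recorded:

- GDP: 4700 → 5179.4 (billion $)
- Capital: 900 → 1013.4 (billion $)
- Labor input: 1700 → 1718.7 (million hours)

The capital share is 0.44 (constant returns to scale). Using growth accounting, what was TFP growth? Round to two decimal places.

GDP growth = (5179.4 − 4700) / 4700 = 10.2%.
Capital growth = (1013.4 − 900) / 900 = 12.6%.
Labor input growth = (1718.7 − 1700) / 1700 = 1.1%.
Labor's share = 1 − 0.44 = 0.56.
Capital: 0.44 × 12.6 = 5.544 pp.
Labor input: 0.56 × 1.1 = 0.616 pp.
TFP growth = 10.2 − 6.16 = 4.04%.

4.04%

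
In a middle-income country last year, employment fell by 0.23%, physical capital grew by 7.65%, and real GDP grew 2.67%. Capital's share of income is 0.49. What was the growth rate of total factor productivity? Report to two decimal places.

-0.96%

Labor's share = 1 − 0.49 = 0.51.
Physical capital: 0.49 × 7.65 = 3.7485 pp.
Employment: 0.51 × (-0.23) = -0.1173 pp.
TFP growth = 2.67 − 3.6312 = -0.9612%.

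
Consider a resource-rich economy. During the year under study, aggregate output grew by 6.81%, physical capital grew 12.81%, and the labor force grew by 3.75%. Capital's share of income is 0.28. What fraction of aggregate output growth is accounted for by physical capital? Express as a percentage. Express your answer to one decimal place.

Physical capital accounted for 52.7% of growth.

Physical capital contributed 0.28 × 12.81 = 3.5868 pp.
Share of growth = 3.5868 / 6.81 × 100 = 52.67%.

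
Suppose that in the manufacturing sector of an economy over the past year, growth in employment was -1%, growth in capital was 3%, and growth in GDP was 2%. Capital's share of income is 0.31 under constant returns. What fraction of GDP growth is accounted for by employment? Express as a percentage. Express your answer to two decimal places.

-34.50%

Labor's share = 1 − 0.31 = 0.69.
Employment contributed 0.69 × (-1) = -0.69 pp.
Share of growth = -0.69 / 2 × 100 = -34.5%.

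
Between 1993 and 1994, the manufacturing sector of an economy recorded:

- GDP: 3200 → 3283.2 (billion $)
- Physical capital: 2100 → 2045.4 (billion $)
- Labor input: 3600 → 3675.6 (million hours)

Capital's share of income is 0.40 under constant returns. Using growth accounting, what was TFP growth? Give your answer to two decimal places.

2.38%

GDP growth = (3283.2 − 3200) / 3200 = 2.6%.
Physical capital growth = (2045.4 − 2100) / 2100 = -2.6%.
Labor input growth = (3675.6 − 3600) / 3600 = 2.1%.
Labor's share = 1 − 0.4 = 0.6.
Physical capital: 0.4 × (-2.6) = -1.04 pp.
Labor input: 0.6 × 2.1 = 1.26 pp.
TFP growth = 2.6 − 0.22 = 2.38%.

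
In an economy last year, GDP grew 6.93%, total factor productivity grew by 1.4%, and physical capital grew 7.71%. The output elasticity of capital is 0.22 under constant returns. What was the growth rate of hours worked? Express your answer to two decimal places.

Hours worked growth was 4.92%.

Labor's share = 1 − 0.22 = 0.78.
gY = gA + 0.22×7.71 + 0.78×g.
0.78×g = 6.93 − 1.4 − 1.6962 = 3.8338.
g = 3.8338 / 0.78 = 4.9151%.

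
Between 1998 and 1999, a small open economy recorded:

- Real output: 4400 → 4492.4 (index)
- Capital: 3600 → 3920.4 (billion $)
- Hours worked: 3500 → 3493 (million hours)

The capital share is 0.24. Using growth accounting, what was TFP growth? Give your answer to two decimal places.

0.12%

Real output growth = (4492.4 − 4400) / 4400 = 2.1%.
Capital growth = (3920.4 − 3600) / 3600 = 8.9%.
Hours worked growth = (3493 − 3500) / 3500 = -0.2%.
Labor's share = 1 − 0.24 = 0.76.
Capital: 0.24 × 8.9 = 2.136 pp.
Hours worked: 0.76 × (-0.2) = -0.152 pp.
TFP growth = 2.1 − 1.984 = 0.116%.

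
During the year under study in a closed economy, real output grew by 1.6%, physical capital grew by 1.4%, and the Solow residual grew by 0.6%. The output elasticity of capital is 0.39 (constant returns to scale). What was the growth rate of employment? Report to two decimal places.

Labor's share = 1 − 0.39 = 0.61.
gY = gA + 0.39×1.4 + 0.61×g.
0.61×g = 1.6 − 0.6 − 0.546 = 0.454.
g = 0.454 / 0.61 = 0.7443%.

0.74%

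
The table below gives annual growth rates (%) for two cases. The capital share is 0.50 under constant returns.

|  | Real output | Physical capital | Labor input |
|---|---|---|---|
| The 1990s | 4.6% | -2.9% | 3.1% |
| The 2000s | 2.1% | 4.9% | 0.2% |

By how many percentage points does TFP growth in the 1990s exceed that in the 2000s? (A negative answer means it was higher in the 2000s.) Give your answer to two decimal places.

Labor's share = 1 − 0.5 = 0.5.
The 1990s: TFP = 4.6 + 1.45 − 1.55 = 4.5%.
The 2000s: TFP = 2.1 − 2.45 − 0.1 = -0.45%.
Difference = 4.5 − (-0.45) = 4.95 pp.

4.95 percentage points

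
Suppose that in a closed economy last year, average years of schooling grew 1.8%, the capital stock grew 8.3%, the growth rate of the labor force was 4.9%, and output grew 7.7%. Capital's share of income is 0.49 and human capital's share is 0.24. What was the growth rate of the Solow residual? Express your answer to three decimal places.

Labor's share = 1 − 0.49 − 0.24 = 0.27.
The capital stock: 0.49 × 8.3 = 4.067 pp.
Average years of schooling: 0.24 × 1.8 = 0.432 pp.
The labor force: 0.27 × 4.9 = 1.323 pp.
TFP growth = 7.7 − 5.822 = 1.878%.

1.878%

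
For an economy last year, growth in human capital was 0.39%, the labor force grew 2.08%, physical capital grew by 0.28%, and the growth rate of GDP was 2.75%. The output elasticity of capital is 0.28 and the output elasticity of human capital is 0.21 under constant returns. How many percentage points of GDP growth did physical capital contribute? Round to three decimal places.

0.078

Contribution = share × growth = 0.28 × 0.28 = 0.0784 pp.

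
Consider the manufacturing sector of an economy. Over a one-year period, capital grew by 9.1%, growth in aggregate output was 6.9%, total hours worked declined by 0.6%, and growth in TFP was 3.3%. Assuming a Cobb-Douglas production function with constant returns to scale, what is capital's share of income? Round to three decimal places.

0.433

gY = gA + α·gK + (1−α)·gL, so gY − gA − gL = α(gK − gL).
6.9 − 3.3 + 0.6 = α × (9.1 − (-0.6)).
4.2 = 9.7 α, so α = 0.43299.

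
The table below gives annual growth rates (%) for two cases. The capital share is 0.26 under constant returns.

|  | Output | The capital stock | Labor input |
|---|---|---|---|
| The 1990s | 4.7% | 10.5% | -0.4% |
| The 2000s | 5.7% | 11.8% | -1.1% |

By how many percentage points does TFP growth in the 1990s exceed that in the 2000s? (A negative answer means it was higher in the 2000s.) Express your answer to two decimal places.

-1.18 percentage points

Labor's share = 1 − 0.26 = 0.74.
The 1990s: TFP = 4.7 − 2.73 + 0.296 = 2.266%.
The 2000s: TFP = 5.7 − 3.068 + 0.814 = 3.446%.
Difference = 2.266 − (3.446) = -1.18 pp.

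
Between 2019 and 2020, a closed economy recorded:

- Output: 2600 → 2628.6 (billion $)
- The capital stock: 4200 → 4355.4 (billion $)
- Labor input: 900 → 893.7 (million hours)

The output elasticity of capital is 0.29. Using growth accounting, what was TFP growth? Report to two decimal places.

Output growth = (2628.6 − 2600) / 2600 = 1.1%.
The capital stock growth = (4355.4 − 4200) / 4200 = 3.7%.
Labor input growth = (893.7 − 900) / 900 = -0.7%.
Labor's share = 1 − 0.29 = 0.71.
The capital stock: 0.29 × 3.7 = 1.073 pp.
Labor input: 0.71 × (-0.7) = -0.497 pp.
TFP growth = 1.1 − 0.576 = 0.524%.

TFP growth was 0.52%.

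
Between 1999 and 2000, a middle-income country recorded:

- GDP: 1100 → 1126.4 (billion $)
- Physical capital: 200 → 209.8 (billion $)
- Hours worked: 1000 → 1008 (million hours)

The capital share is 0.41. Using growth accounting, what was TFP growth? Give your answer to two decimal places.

GDP growth = (1126.4 − 1100) / 1100 = 2.4%.
Physical capital growth = (209.8 − 200) / 200 = 4.9%.
Hours worked growth = (1008 − 1000) / 1000 = 0.8%.
Labor's share = 1 − 0.41 = 0.59.
Physical capital: 0.41 × 4.9 = 2.009 pp.
Hours worked: 0.59 × 0.8 = 0.472 pp.
TFP growth = 2.4 − 2.481 = -0.081%.

-0.08%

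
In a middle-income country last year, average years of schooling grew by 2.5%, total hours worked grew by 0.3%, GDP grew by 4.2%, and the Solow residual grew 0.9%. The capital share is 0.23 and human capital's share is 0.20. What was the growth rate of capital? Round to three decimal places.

Labor's share = 1 − 0.23 − 0.2 = 0.57.
gY = gA + 0.2×2.5 + 0.57×0.3 + 0.23×g.
0.23×g = 4.2 − 0.9 − 0.671 = 2.629.
g = 2.629 / 0.23 = 11.43043%.

11.430%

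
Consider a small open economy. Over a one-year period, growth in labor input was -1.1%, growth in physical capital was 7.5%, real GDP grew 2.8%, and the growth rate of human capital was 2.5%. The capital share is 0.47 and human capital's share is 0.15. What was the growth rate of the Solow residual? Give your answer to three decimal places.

Labor's share = 1 − 0.47 − 0.15 = 0.38.
Physical capital: 0.47 × 7.5 = 3.525 pp.
Human capital: 0.15 × 2.5 = 0.375 pp.
Labor input: 0.38 × (-1.1) = -0.418 pp.
TFP growth = 2.8 − 3.482 = -0.682%.

-0.682%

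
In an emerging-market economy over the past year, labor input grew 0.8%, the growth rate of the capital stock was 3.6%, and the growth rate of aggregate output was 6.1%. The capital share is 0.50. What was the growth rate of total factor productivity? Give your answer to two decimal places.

3.90%

Labor's share = 1 − 0.5 = 0.5.
The capital stock: 0.5 × 3.6 = 1.8 pp.
Labor input: 0.5 × 0.8 = 0.4 pp.
TFP growth = 6.1 − 2.2 = 3.9%.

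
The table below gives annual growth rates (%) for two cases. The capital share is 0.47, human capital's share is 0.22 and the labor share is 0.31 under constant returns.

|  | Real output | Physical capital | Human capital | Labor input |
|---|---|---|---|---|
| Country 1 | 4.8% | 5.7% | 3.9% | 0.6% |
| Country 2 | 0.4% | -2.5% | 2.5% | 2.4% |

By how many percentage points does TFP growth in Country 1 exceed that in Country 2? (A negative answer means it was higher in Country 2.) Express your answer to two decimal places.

0.80 percentage points

Labor's share = 1 − 0.47 − 0.22 = 0.31.
Country 1: TFP = 4.8 − 2.679 − 0.858 − 0.186 = 1.077%.
Country 2: TFP = 0.4 + 1.175 − 0.55 − 0.744 = 0.281%.
Difference = 1.077 − (0.281) = 0.796 pp.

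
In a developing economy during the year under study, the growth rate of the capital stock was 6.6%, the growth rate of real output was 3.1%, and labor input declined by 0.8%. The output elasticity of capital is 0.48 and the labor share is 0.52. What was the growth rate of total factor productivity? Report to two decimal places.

Labor's share = 1 − 0.48 = 0.52.
The capital stock: 0.48 × 6.6 = 3.168 pp.
Labor input: 0.52 × (-0.8) = -0.416 pp.
TFP growth = 3.1 − 2.752 = 0.348%.

Total factor productivity grew 0.35%.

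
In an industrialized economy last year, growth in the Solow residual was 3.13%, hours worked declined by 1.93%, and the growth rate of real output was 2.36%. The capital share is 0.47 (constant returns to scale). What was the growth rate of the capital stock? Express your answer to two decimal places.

The capital stock grew 0.54%.

Labor's share = 1 − 0.47 = 0.53.
gY = gA + 0.53×(-1.93) + 0.47×g.
0.47×g = 2.36 − 3.13 + 1.0229 = 0.2529.
g = 0.2529 / 0.47 = 0.5381%.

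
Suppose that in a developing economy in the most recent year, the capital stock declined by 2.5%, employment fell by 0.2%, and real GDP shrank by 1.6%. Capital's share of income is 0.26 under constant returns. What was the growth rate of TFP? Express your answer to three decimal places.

-0.802%

Labor's share = 1 − 0.26 = 0.74.
The capital stock: 0.26 × (-2.5) = -0.65 pp.
Employment: 0.74 × (-0.2) = -0.148 pp.
TFP growth = -1.6 + 0.798 = -0.802%.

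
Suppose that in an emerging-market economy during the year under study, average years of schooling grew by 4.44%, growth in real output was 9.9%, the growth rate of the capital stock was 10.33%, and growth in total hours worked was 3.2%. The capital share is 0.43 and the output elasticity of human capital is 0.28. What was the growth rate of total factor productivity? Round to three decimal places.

Labor's share = 1 − 0.43 − 0.28 = 0.29.
The capital stock: 0.43 × 10.33 = 4.4419 pp.
Average years of schooling: 0.28 × 4.44 = 1.2432 pp.
Total hours worked: 0.29 × 3.2 = 0.928 pp.
TFP growth = 9.9 − 6.6131 = 3.2869%.

3.287%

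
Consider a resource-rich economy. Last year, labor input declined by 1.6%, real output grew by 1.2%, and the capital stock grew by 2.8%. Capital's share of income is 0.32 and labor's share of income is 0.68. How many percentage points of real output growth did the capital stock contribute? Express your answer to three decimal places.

0.896 pp

Contribution = share × growth = 0.32 × 2.8 = 0.896 pp.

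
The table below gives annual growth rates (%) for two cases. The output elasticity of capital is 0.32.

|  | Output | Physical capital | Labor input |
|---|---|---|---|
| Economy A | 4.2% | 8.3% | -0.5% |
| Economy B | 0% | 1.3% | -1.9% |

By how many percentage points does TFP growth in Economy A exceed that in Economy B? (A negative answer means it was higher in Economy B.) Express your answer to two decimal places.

1.01 percentage points

Labor's share = 1 − 0.32 = 0.68.
Economy A: TFP = 4.2 − 2.656 + 0.34 = 1.884%.
Economy B: TFP = 0 − 0.416 + 1.292 = 0.876%.
Difference = 1.884 − (0.876) = 1.008 pp.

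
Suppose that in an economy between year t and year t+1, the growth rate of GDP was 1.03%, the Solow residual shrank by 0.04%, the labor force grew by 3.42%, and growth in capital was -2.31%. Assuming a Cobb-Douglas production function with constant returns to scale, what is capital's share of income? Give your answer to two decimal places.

gY = gA + α·gK + (1−α)·gL, so gY − gA − gL = α(gK − gL).
1.03 + 0.04 − 3.42 = α × (-2.31 − 3.42).
-2.35 = -5.73 α, so α = 0.4101.

Capital's share of income is 0.41.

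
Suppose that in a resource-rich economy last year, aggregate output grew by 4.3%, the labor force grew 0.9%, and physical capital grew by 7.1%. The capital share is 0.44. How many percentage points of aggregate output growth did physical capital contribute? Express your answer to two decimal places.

Contribution = share × growth = 0.44 × 7.1 = 3.124 pp.

3.12 percentage points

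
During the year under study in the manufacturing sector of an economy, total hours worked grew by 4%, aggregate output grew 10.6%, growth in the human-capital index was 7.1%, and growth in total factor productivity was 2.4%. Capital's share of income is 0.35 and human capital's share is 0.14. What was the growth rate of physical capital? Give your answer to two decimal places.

14.76%

Labor's share = 1 − 0.35 − 0.14 = 0.51.
gY = gA + 0.14×7.1 + 0.51×4 + 0.35×g.
0.35×g = 10.6 − 2.4 − 3.034 = 5.166.
g = 5.166 / 0.35 = 14.76%.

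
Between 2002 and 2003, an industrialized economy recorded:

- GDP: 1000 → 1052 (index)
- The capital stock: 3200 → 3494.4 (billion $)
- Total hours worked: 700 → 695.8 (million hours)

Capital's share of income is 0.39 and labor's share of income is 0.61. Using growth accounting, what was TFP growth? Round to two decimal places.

TFP grew 1.98%.

GDP growth = (1052 − 1000) / 1000 = 5.2%.
The capital stock growth = (3494.4 − 3200) / 3200 = 9.2%.
Total hours worked growth = (695.8 − 700) / 700 = -0.6%.
Labor's share = 1 − 0.39 = 0.61.
The capital stock: 0.39 × 9.2 = 3.588 pp.
Total hours worked: 0.61 × (-0.6) = -0.366 pp.
TFP growth = 5.2 − 3.222 = 1.978%.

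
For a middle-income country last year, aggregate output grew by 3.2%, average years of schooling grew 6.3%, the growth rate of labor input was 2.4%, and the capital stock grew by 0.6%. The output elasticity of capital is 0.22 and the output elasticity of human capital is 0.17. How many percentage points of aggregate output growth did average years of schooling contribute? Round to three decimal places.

1.071 pp

Contribution = share × growth = 0.17 × 6.3 = 1.071 pp.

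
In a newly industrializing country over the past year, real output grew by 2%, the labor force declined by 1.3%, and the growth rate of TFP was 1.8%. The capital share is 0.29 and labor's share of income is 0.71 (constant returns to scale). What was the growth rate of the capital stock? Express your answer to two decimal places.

The capital stock grew 3.87%.

Labor's share = 1 − 0.29 = 0.71.
gY = gA + 0.71×(-1.3) + 0.29×g.
0.29×g = 2 − 1.8 + 0.923 = 1.123.
g = 1.123 / 0.29 = 3.8724%.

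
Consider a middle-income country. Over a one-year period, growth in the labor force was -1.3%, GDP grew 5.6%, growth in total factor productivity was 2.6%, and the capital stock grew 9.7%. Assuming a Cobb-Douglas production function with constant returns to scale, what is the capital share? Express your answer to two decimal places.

gY = gA + α·gK + (1−α)·gL, so gY − gA − gL = α(gK − gL).
5.6 − 2.6 + 1.3 = α × (9.7 − (-1.3)).
4.3 = 11 α, so α = 0.3909.

α = 0.39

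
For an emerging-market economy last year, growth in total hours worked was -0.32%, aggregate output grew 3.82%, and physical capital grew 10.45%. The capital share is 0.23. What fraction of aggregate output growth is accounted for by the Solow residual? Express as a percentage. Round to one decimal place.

Labor's share = 1 − 0.23 = 0.77.
Physical capital: 0.23 × 10.45 = 2.4035 pp.
Total hours worked: 0.77 × (-0.32) = -0.2464 pp.
TFP growth = 3.82 − 2.1571 = 1.6629%.
TFP share of growth = 1.6629 / 3.82 × 100 = 43.531%.

43.5%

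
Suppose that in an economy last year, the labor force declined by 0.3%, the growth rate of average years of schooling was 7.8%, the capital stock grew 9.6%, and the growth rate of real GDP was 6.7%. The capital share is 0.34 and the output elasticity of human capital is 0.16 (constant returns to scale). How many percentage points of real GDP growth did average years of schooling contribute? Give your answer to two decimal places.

1.25 pp

Contribution = share × growth = 0.16 × 7.8 = 1.248 pp.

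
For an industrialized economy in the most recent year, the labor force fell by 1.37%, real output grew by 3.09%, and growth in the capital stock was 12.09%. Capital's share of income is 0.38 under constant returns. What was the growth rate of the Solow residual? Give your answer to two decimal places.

-0.65%

Labor's share = 1 − 0.38 = 0.62.
The capital stock: 0.38 × 12.09 = 4.5942 pp.
The labor force: 0.62 × (-1.37) = -0.8494 pp.
TFP growth = 3.09 − 3.7448 = -0.6548%.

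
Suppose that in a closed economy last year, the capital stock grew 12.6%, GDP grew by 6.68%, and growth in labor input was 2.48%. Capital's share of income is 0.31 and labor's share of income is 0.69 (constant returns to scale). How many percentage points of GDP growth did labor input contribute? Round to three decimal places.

Labor's share = 1 − 0.31 = 0.69.
Contribution = share × growth = 0.69 × 2.48 = 1.7112 pp.

1.711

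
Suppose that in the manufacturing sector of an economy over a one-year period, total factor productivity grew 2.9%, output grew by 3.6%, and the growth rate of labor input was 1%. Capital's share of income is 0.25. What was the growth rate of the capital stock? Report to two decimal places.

-0.20%

Labor's share = 1 − 0.25 = 0.75.
gY = gA + 0.75×1 + 0.25×g.
0.25×g = 3.6 − 2.9 − 0.75 = -0.05.
g = -0.05 / 0.25 = -0.2%.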